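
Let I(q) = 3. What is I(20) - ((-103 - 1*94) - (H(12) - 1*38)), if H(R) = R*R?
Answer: 306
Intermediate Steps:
H(R) = R²
I(20) - ((-103 - 1*94) - (H(12) - 1*38)) = 3 - ((-103 - 1*94) - (12² - 1*38)) = 3 - ((-103 - 94) - (144 - 38)) = 3 - (-197 - 1*106) = 3 - (-197 - 106) = 3 - 1*(-303) = 3 + 303 = 306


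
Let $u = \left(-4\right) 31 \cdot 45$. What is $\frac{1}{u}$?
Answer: $- \frac{1}{5580} \approx -0.00017921$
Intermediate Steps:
$u = -5580$ ($u = \left(-124\right) 45 = -5580$)
$\frac{1}{u} = \frac{1}{-5580} = - \frac{1}{5580}$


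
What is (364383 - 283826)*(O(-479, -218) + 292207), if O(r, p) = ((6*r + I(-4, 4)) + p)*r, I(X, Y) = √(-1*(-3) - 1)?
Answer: 142849714175 - 38586803*√2 ≈ 1.4280e+11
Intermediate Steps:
I(X, Y) = √2 (I(X, Y) = √(3 - 1) = √2)
O(r, p) = r*(p + √2 + 6*r) (O(r, p) = ((6*r + √2) + p)*r = ((√2 + 6*r) + p)*r = (p + √2 + 6*r)*r = r*(p + √2 + 6*r))
(364383 - 283826)*(O(-479, -218) + 292207) = (364383 - 283826)*(-479*(-218 + √2 + 6*(-479)) + 292207) = 80557*(-479*(-218 + √2 - 2874) + 292207) = 80557*(-479*(-3092 + √2) + 292207) = 80557*((1481068 - 479*√2) + 292207) = 80557*(1773275 - 479*√2) = 142849714175 - 38586803*√2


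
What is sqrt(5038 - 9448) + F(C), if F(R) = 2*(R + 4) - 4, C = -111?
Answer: -218 + 21*I*sqrt(10) ≈ -218.0 + 66.408*I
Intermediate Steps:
F(R) = 4 + 2*R (F(R) = 2*(4 + R) - 4 = (8 + 2*R) - 4 = 4 + 2*R)
sqrt(5038 - 9448) + F(C) = sqrt(5038 - 9448) + (4 + 2*(-111)) = sqrt(-4410) + (4 - 222) = 21*I*sqrt(10) - 218 = -218 + 21*I*sqrt(10)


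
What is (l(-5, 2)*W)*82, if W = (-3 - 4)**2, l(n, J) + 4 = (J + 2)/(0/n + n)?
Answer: -96432/5 ≈ -19286.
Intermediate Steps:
l(n, J) = -4 + (2 + J)/n (l(n, J) = -4 + (J + 2)/(0/n + n) = -4 + (2 + J)/(0 + n) = -4 + (2 + J)/n)
W = 49 (W = (-7)**2 = 49)
(l(-5, 2)*W)*82 = (((2 + 2 - 4*(-5))/(-5))*49)*82 = (-(2 + 2 + 20)/5*49)*82 = (-1/5*24*49)*82 = -24/5*49*82 = -1176/5*82 = -96432/5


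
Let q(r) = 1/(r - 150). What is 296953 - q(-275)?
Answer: 126205026/425 ≈ 2.9695e+5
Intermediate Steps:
q(r) = 1/(-150 + r)
296953 - q(-275) = 296953 - 1/(-150 - 275) = 296953 - 1/(-425) = 296953 - 1*(-1/425) = 296953 + 1/425 = 126205026/425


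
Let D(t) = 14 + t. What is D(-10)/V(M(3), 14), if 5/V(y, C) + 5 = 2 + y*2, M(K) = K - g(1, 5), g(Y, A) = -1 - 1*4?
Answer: 52/5 ≈ 10.400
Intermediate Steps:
g(Y, A) = -5 (g(Y, A) = -1 - 4 = -5)
M(K) = 5 + K (M(K) = K - 1*(-5) = K + 5 = 5 + K)
V(y, C) = 5/(-3 + 2*y) (V(y, C) = 5/(-5 + (2 + y*2)) = 5/(-5 + (2 + 2*y)) = 5/(-3 + 2*y))
D(-10)/V(M(3), 14) = (14 - 10)/((5/(-3 + 2*(5 + 3)))) = 4/((5/(-3 + 2*8))) = 4/((5/(-3 + 16))) = 4/((5/13)) = 4/((5*(1/13))) = 4/(5/13) = 4*(13/5) = 52/5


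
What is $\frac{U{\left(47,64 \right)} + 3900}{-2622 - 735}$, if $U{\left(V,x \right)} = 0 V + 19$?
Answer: $- \frac{3919}{3357} \approx -1.1674$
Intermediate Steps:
$U{\left(V,x \right)} = 19$ ($U{\left(V,x \right)} = 0 + 19 = 19$)
$\frac{U{\left(47,64 \right)} + 3900}{-2622 - 735} = \frac{19 + 3900}{-2622 - 735} = \frac{3919}{-3357} = 3919 \left(- \frac{1}{3357}\right) = - \frac{3919}{3357}$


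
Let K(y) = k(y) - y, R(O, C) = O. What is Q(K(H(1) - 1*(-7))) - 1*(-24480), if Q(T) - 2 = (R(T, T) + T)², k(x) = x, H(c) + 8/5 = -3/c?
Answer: 24482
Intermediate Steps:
H(c) = -8/5 - 3/c
K(y) = 0 (K(y) = y - y = 0)
Q(T) = 2 + 4*T² (Q(T) = 2 + (T + T)² = 2 + (2*T)² = 2 + 4*T²)
Q(K(H(1) - 1*(-7))) - 1*(-24480) = (2 + 4*0²) - 1*(-24480) = (2 + 4*0) + 24480 = (2 + 0) + 24480 = 2 + 24480 = 24482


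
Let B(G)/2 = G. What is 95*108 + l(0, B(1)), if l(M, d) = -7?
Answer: 10253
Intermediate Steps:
B(G) = 2*G
95*108 + l(0, B(1)) = 95*108 - 7 = 10260 - 7 = 10253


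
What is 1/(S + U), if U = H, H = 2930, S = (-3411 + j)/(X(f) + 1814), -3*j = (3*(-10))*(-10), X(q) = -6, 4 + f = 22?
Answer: 1808/5293929 ≈ 0.00034152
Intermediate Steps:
f = 18 (f = -4 + 22 = 18)
j = -100 (j = -3*(-10)*(-10)/3 = -(-10)*(-10) = -⅓*300 = -100)
S = -3511/1808 (S = (-3411 - 100)/(-6 + 1814) = -3511/1808 ≈ -1.9419)
U = 2930
1/(S + U) = 1/(-3511/1808 + 2930) = 1/(5293929/1808) = 1808/5293929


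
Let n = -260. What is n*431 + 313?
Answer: -111747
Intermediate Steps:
n*431 + 313 = -260*431 + 313 = -112060 + 313 = -111747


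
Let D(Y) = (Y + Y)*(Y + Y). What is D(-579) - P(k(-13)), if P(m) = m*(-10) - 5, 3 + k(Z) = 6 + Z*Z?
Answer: 1342689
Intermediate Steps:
k(Z) = 3 + Z² (k(Z) = -3 + (6 + Z*Z) = -3 + (6 + Z²) = 3 + Z²)
P(m) = -5 - 10*m (P(m) = -10*m - 5 = -5 - 10*m)
D(Y) = 4*Y² (D(Y) = (2*Y)*(2*Y) = 4*Y²)
D(-579) - P(k(-13)) = 4*(-579)² - (-5 - 10*(3 + (-13)²)) = 4*335241 - (-5 - 10*(3 + 169)) = 1340964 - (-5 - 10*172) = 1340964 - (-5 - 1720) = 1340964 - 1*(-1725) = 1340964 + 1725 = 1342689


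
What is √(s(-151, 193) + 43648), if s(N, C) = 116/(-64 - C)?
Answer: 6*√80079915/257 ≈ 208.92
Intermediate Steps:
√(s(-151, 193) + 43648) = √(-116/(64 + 193) + 43648) = √(-116/257 + 43648) = √(11217420/257) = 6*√80079915/257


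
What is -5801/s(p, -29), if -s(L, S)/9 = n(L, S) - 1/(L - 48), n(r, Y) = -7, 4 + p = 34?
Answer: -11602/125 ≈ -92.816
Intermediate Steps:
p = 30 (p = -4 + 34 = 30)
s(L, S) = 63 + 9/(-48 + L) (s(L, S) = -9*(-7 - 1/(L - 48)) = -9*(-7 - 1/(-48 + L)) = 63 + 9/(-48 + L))
-5801/s(p, -29) = -5801*(-48 + 30)/(9*(-335 + 7*30)) = -5801*(-2/(-335 + 210)) = -5801/(9*(-1/18)*(-125)) = -5801/125/2 = -5801*2/125 = -11602/125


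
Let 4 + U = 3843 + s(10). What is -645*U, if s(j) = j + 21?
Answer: -2496150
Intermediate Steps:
s(j) = 21 + j
U = 3870 (U = -4 + (3843 + (21 + 10)) = -4 + (3843 + 31) = -4 + 3874 = 3870)
-645*U = -645*3870 = -2496150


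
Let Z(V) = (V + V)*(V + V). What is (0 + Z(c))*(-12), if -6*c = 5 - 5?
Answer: 0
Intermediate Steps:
c = 0 (c = -(5 - 5)/6 = -⅙*0 = 0)
Z(V) = 4*V² (Z(V) = (2*V)*(2*V) = 4*V²)
(0 + Z(c))*(-12) = (0 + 4*0²)*(-12) = (0 + 4*0)*(-12) = (0 + 0)*(-12) = 0*(-12) = 0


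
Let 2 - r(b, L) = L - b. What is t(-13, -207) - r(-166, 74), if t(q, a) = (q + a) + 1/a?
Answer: 3725/207 ≈ 17.995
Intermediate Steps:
r(b, L) = 2 + b - L (r(b, L) = 2 - (L - b) = 2 + (b - L) = 2 + b - L)
t(q, a) = a + q + 1/a (t(q, a) = (a + q) + 1/a = a + q + 1/a)
t(-13, -207) - r(-166, 74) = (-207 - 13 + 1/(-207)) - (2 - 166 - 1*74) = (-207 - 13 - 1/207) - (2 - 166 - 74) = -45541/207 - 1*(-238) = -45541/207 + 238 = 3725/207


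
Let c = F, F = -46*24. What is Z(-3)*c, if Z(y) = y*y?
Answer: -9936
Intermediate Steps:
F = -1104
c = -1104
Z(y) = y²
Z(-3)*c = (-3)²*(-1104) = 9*(-1104) = -9936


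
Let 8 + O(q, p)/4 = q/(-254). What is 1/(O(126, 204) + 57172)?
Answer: 127/7256528 ≈ 1.7501e-5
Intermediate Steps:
O(q, p) = -32 - 2*q/127 (O(q, p) = -32 + 4*(q/(-254)) = -32 + 4*(q*(-1/254)) = -32 + 4*(-q/254) = -32 - 2*q/127)
1/(O(126, 204) + 57172) = 1/((-32 - 2/127*126) + 57172) = 1/((-32 - 252/127) + 57172) = 1/(-4316/127 + 57172) = 1/(7256528/127) = 127/7256528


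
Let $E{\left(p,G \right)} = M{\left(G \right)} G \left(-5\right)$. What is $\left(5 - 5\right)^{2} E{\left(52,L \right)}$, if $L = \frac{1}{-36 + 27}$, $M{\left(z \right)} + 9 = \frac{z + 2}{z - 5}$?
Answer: $0$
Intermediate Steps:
$M{\left(z \right)} = -9 + \frac{2 + z}{-5 + z}$ ($M{\left(z \right)} = -9 + \frac{z + 2}{z - 5} = -9 + \frac{2 + z}{-5 + z}$)
$L = - \frac{1}{9}$ ($L = \frac{1}{-9} = - \frac{1}{9} \approx -0.11111$)
$E{\left(p,G \right)} = - \frac{5 G \left(47 - 8 G\right)}{-5 + G}$ ($E{\left(p,G \right)} = \frac{47 - 8 G}{-5 + G} G \left(-5\right) = \frac{G \left(47 - 8 G\right)}{-5 + G} \left(-5\right) = - \frac{5 G \left(47 - 8 G\right)}{-5 + G}$)
$\left(5 - 5\right)^{2} E{\left(52,L \right)} = \left(5 - 5\right)^{2} \cdot 5 \left(- \frac{1}{9}\right) \frac{1}{-5 - \frac{1}{9}} \left(-47 + 8 \left(- \frac{1}{9}\right)\right) = 0^{2} \cdot 5 \left(- \frac{1}{9}\right) \frac{1}{- \frac{46}{9}} \left(-47 - \frac{8}{9}\right) = 0 \cdot 5 \left(- \frac{1}{9}\right) \left(- \frac{9}{46}\right) \left(- \frac{431}{9}\right) = 0 \left(- \frac{2155}{414}\right) = 0$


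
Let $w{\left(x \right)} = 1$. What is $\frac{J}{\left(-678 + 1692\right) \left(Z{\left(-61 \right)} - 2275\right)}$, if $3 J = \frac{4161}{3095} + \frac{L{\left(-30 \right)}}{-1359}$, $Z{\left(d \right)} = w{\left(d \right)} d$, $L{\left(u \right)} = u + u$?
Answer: $- \frac{1946833}{9963017737920} \approx -1.9541 \cdot 10^{-7}$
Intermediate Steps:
$L{\left(u \right)} = 2 u$
$Z{\left(d \right)} = d$ ($Z{\left(d \right)} = 1 d = d$)
$J = \frac{1946833}{4206105}$ ($J = \frac{\frac{4161}{3095} + \frac{2 \left(-30\right)}{-1359}}{3} = \frac{4161 \cdot \frac{1}{3095} - - \frac{20}{453}}{3} = \frac{\frac{4161}{3095} + \frac{20}{453}}{3} = \frac{1}{3} \cdot \frac{1946833}{1402035} = \frac{1946833}{4206105} \approx 0.46286$)
$\frac{J}{\left(-678 + 1692\right) \left(Z{\left(-61 \right)} - 2275\right)} = \frac{1946833}{4206105 \left(-678 + 1692\right) \left(-61 - 2275\right)} = \frac{1946833}{4206105 \cdot 1014 \left(-2336\right)} = \frac{1946833}{4206105 \left(-2368704\right)} = \frac{1946833}{4206105} \left(- \frac{1}{2368704}\right) = - \frac{1946833}{9963017737920}$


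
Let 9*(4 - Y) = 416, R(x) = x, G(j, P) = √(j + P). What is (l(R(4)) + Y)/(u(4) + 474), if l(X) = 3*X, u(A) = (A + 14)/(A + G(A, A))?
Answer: -5152/82323 - 16*√2/27441 ≈ -0.063407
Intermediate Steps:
G(j, P) = √(P + j)
u(A) = (14 + A)/(A + √2*√A) (u(A) = (A + 14)/(A + √(A + A)) = (14 + A)/(A + √(2*A)) = (14 + A)/(A + √2*√A))
Y = -380/9 (Y = 4 - ⅑*416 = 4 - 416/9 = -380/9 ≈ -42.222)
(l(R(4)) + Y)/(u(4) + 474) = (3*4 - 380/9)/((14 + 4)/(4 + √2*√4) + 474) = (12 - 380/9)/(18/(4 + √2*2) + 474) = -272/(9*(18/(4 + 2*√2) + 474)) = -272/(9*(474 + 18/(4 + 2*√2)))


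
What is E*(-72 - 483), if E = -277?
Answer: 153735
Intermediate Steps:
E*(-72 - 483) = -277*(-72 - 483) = -277*(-555) = 153735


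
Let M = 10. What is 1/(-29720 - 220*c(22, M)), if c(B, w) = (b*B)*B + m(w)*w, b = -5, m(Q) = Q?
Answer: 1/480680 ≈ 2.0804e-6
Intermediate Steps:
c(B, w) = w**2 - 5*B**2 (c(B, w) = (-5*B)*B + w*w = -5*B**2 + w**2 = w**2 - 5*B**2)
1/(-29720 - 220*c(22, M)) = 1/(-29720 - 220*(10**2 - 5*22**2)) = 1/(-29720 - 220*(100 - 5*484)) = 1/(-29720 - 220*(100 - 2420)) = 1/(-29720 - 220*(-2320)) = 1/(-29720 + 510400) = 1/480680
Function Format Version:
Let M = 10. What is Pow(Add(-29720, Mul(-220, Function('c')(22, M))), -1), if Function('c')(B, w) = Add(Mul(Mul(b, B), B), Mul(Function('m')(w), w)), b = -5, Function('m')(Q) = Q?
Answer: Rational(1, 480680) ≈ 2.0804e-6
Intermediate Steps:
Function('c')(B, w) = Add(Pow(w, 2), Mul(-5, Pow(B, 2))) (Function('c')(B, w) = Add(Mul(Mul(-5, B), B), Mul(w, w)) = Add(Mul(-5, Pow(B, 2)), Pow(w, 2)) = Add(Pow(w, 2), Mul(-5, Pow(B, 2))))
Pow(Add(-29720, Mul(-220, Function('c')(22, M))), -1) = Pow(Add(-29720, Mul(-220, Add(Pow(10, 2), Mul(-5, Pow(22, 2))))), -1) = Pow(Add(-29720, Mul(-220, Add(100, Mul(-5, 484)))), -1) = Pow(Add(-29720, Mul(-220, Add(100, -2420))), -1) = Pow(Add(-29720, Mul(-220, -2320)), -1) = Pow(Add(-29720, 510400), -1) = Pow(480680, -1) = Rational(1, 480680)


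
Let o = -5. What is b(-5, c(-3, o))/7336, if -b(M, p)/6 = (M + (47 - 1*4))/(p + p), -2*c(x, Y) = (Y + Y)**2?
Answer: 57/183400 ≈ 0.00031080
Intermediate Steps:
c(x, Y) = -2*Y**2 (c(x, Y) = -(Y + Y)**2/2 = -4*Y**2/2 = -2*Y**2)
b(M, p) = -3*(43 + M)/p (b(M, p) = -6*(M + (47 - 1*4))/(p + p) = -6*(M + (47 - 4))/(2*p) = -6*(M + 43)*1/(2*p) = -6*(43 + M)*1/(2*p) = -3*(43 + M)/p)
b(-5, c(-3, o))/7336 = (3*(-43 - 1*(-5))/((-2*(-5)**2)))/7336 = (3*(-43 + 5)/((-2*25)))*(1/7336) = (3*(-38)/(-50))*(1/7336) = (3*(-1/50)*(-38))*(1/7336) = (57/25)*(1/7336) = 57/183400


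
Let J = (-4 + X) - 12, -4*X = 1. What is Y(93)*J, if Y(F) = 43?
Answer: -2795/4 ≈ -698.75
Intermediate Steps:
X = -1/4 (X = -1/4*1 = -1/4 ≈ -0.25000)
J = -65/4 (J = (-4 - 1/4) - 12 = -17/4 - 12 = -65/4 ≈ -16.250)
Y(93)*J = 43*(-65/4) = -2795/4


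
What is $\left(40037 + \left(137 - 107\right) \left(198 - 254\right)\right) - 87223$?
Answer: $-48866$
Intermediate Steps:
$\left(40037 + \left(137 - 107\right) \left(198 - 254\right)\right) - 87223 = \left(40037 + \left(137 - 107\right) \left(-56\right)\right) - 87223 = \left(40037 + 30 \left(-56\right)\right) - 87223 = \left(40037 - 1680\right) - 87223 = 38357 - 87223 = -48866$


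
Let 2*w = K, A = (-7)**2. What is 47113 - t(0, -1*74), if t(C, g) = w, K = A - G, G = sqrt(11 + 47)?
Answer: 94177/2 + sqrt(58)/2 ≈ 47092.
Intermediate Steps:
A = 49
G = sqrt(58) ≈ 7.6158
K = 49 - sqrt(58) ≈ 41.384
w = 49/2 - sqrt(58)/2 (w = (49 - sqrt(58))/2 = 49/2 - sqrt(58)/2 ≈ 20.692)
t(C, g) = 49/2 - sqrt(58)/2
47113 - t(0, -1*74) = 47113 - (49/2 - sqrt(58)/2) = 47113 + (-49/2 + sqrt(58)/2) = 94177/2 + sqrt(58)/2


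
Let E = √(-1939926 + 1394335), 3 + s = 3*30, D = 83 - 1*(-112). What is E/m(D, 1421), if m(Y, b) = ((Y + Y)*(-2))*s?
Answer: -I*√545591/67860 ≈ -0.010885*I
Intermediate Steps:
D = 195 (D = 83 + 112 = 195)
s = 87 (s = -3 + 3*30 = -3 + 90 = 87)
m(Y, b) = -348*Y (m(Y, b) = ((Y + Y)*(-2))*87 = ((2*Y)*(-2))*87 = -4*Y*87 = -348*Y)
E = I*√545591 (E = √(-545591) = I*√545591 ≈ 738.64*I)
E/m(D, 1421) = (I*√545591)/((-348*195)) = (I*√545591)/(-67860) = (I*√545591)*(-1/67860) = -I*√545591/67860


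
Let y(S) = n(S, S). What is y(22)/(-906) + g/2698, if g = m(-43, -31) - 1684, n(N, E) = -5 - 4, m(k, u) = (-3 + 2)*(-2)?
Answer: -249935/407398 ≈ -0.61349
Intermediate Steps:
m(k, u) = 2 (m(k, u) = -1*(-2) = 2)
n(N, E) = -9
y(S) = -9
g = -1682 (g = 2 - 1684 = -1682)
y(22)/(-906) + g/2698 = -9/(-906) - 1682/2698 = -9*(-1/906) - 1682*1/2698 = 3/302 - 841/1349 = -249935/407398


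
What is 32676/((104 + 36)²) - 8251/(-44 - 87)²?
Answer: 14251187/12012700 ≈ 1.1863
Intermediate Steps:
32676/((104 + 36)²) - 8251/(-44 - 87)² = 32676/(140²) - 8251/((-131)²) = 32676/19600 - 8251/17161 = 32676*(1/19600) - 8251*1/17161 = 1167/700 - 8251/17161 = 14251187/12012700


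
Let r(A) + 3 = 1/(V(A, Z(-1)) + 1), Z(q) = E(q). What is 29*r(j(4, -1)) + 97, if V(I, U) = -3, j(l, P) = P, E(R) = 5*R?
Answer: -9/2 ≈ -4.5000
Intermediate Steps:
Z(q) = 5*q
r(A) = -7/2 (r(A) = -3 + 1/(-3 + 1) = -3 + 1/(-2) = -3 - 1/2 = -7/2)
29*r(j(4, -1)) + 97 = 29*(-7/2) + 97 = -203/2 + 97 = -9/2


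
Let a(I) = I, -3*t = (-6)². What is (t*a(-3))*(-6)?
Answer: -216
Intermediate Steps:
t = -12 (t = -⅓*(-6)² = -⅓*36 = -12)
(t*a(-3))*(-6) = -12*(-3)*(-6) = 36*(-6) = -216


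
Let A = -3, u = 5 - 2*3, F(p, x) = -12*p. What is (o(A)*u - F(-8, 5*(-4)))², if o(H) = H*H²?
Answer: 4761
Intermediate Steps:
u = -1 (u = 5 - 6 = -1)
o(H) = H³
(o(A)*u - F(-8, 5*(-4)))² = ((-3)³*(-1) - (-12)*(-8))² = (-27*(-1) - 1*96)² = (27 - 96)² = (-69)² = 4761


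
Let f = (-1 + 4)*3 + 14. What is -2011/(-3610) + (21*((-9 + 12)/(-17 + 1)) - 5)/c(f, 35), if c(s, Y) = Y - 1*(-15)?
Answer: 109257/288800 ≈ 0.37831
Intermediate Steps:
f = 23 (f = 3*3 + 14 = 9 + 14 = 23)
c(s, Y) = 15 + Y (c(s, Y) = Y + 15 = 15 + Y)
-2011/(-3610) + (21*((-9 + 12)/(-17 + 1)) - 5)/c(f, 35) = -2011/(-3610) + (21*((-9 + 12)/(-17 + 1)) - 5)/(15 + 35) = -2011*(-1/3610) + (21*(3/(-16)) - 5)/50 = 2011/3610 + (21*(3*(-1/16)) - 5)*(1/50) = 2011/3610 + (21*(-3/16) - 5)*(1/50) = 2011/3610 + (-63/16 - 5)*(1/50) = 2011/3610 - 143/16*1/50 = 2011/3610 - 143/800 = 109257/288800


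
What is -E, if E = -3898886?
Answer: 3898886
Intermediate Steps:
-E = -1*(-3898886) = 3898886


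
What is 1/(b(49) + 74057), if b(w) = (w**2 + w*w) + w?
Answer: 1/78908 ≈ 1.2673e-5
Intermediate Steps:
b(w) = w + 2*w**2 (b(w) = (w**2 + w**2) + w = 2*w**2 + w = w + 2*w**2)
1/(b(49) + 74057) = 1/(49*(1 + 2*49) + 74057) = 1/(49*(1 + 98) + 74057) = 1/(49*99 + 74057) = 1/(4851 + 74057) = 1/78908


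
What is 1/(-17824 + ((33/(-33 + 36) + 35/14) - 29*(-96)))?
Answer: -2/30053 ≈ -6.6549e-5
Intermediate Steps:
1/(-17824 + ((33/(-33 + 36) + 35/14) - 29*(-96))) = 1/(-17824 + ((33/3 + 35*(1/14)) + 2784)) = 1/(-17824 + ((33*(⅓) + 5/2) + 2784)) = 1/(-17824 + ((11 + 5/2) + 2784)) = 1/(-17824 + (27/2 + 2784)) = 1/(-17824 + 5595/2) = 1/(-30053/2) = -2/30053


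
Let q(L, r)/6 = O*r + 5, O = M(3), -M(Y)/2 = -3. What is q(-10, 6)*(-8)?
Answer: -1968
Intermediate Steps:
M(Y) = 6 (M(Y) = -2*(-3) = 6)
O = 6
q(L, r) = 30 + 36*r (q(L, r) = 6*(6*r + 5) = 6*(5 + 6*r) = 30 + 36*r)
q(-10, 6)*(-8) = (30 + 36*6)*(-8) = (30 + 216)*(-8) = 246*(-8) = -1968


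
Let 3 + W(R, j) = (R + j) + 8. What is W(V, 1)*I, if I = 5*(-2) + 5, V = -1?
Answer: -25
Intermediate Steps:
W(R, j) = 5 + R + j (W(R, j) = -3 + ((R + j) + 8) = -3 + (8 + R + j) = 5 + R + j)
I = -5 (I = -10 + 5 = -5)
W(V, 1)*I = (5 - 1 + 1)*(-5) = 5*(-5) = -25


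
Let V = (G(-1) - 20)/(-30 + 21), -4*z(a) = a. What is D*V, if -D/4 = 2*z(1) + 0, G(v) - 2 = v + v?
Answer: 40/9 ≈ 4.4444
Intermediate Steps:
G(v) = 2 + 2*v (G(v) = 2 + (v + v) = 2 + 2*v)
z(a) = -a/4
V = 20/9 (V = ((2 + 2*(-1)) - 20)/(-30 + 21) = ((2 - 2) - 20)/(-9) = (0 - 20)*(-⅑) = -20*(-⅑) = 20/9 ≈ 2.2222)
D = 2 (D = -4*(2*(-¼*1) + 0) = -4*(2*(-¼) + 0) = -4*(-½ + 0) = -4*(-½) = 2)
D*V = 2*(20/9) = 40/9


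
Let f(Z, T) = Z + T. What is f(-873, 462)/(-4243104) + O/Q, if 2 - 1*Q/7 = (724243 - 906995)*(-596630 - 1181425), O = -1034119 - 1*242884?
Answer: 22387613723959/229794566433859872 ≈ 9.7424e-5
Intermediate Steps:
O = -1277003 (O = -1034119 - 242884 = -1277003)
Q = -2274601751506 (Q = 14 - 7*(724243 - 906995)*(-596630 - 1181425) = 14 - (-1279264)*(-1778055) = 14 - 7*324943107360 = 14 - 2274601751520 = -2274601751506)
f(Z, T) = T + Z
f(-873, 462)/(-4243104) + O/Q = (462 - 873)/(-4243104) - 1277003/(-2274601751506) = -411*(-1/4243104) - 1277003*(-1/2274601751506) = 137/1414368 + 182429/324943107358 = 22387613723959/229794566433859872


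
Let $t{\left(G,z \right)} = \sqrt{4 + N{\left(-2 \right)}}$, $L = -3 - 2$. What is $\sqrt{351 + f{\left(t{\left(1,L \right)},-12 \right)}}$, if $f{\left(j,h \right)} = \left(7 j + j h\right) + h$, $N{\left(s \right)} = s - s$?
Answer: $\sqrt{329} \approx 18.138$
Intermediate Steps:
$L = -5$
$N{\left(s \right)} = 0$
$t{\left(G,z \right)} = 2$ ($t{\left(G,z \right)} = \sqrt{4 + 0} = \sqrt{4} = 2$)
$f{\left(j,h \right)} = h + 7 j + h j$ ($f{\left(j,h \right)} = \left(7 j + h j\right) + h = h + 7 j + h j$)
$\sqrt{351 + f{\left(t{\left(1,L \right)},-12 \right)}} = \sqrt{351 - 22} = \sqrt{329}$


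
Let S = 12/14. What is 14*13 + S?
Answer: 1280/7 ≈ 182.86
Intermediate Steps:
S = 6/7 (S = 12*(1/14) = 6/7 ≈ 0.85714)
14*13 + S = 14*13 + 6/7 = 182 + 6/7 = 1280/7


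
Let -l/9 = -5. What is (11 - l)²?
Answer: 1156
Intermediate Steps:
l = 45 (l = -9*(-5) = 45)
(11 - l)² = (11 - 1*45)² = (11 - 45)² = (-34)² = 1156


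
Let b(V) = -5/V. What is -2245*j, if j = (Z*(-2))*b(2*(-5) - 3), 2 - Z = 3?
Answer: -22450/13 ≈ -1726.9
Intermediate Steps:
Z = -1 (Z = 2 - 1*3 = 2 - 3 = -1)
j = 10/13 (j = (-1*(-2))*(-5/(2*(-5) - 3)) = 2*(-5/(-10 - 3)) = 2*(-5/(-13)) = 2*(-5*(-1/13)) = 2*(5/13) = 10/13 ≈ 0.76923)
-2245*j = -2245*10/13 = -22450/13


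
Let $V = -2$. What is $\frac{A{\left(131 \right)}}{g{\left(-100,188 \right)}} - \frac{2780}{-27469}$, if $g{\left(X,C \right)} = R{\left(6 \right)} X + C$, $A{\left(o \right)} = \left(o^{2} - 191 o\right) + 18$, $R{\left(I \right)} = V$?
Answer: $- \frac{107166629}{5328986} \approx -20.11$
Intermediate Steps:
$R{\left(I \right)} = -2$
$A{\left(o \right)} = 18 + o^{2} - 191 o$
$g{\left(X,C \right)} = C - 2 X$ ($g{\left(X,C \right)} = - 2 X + C = C - 2 X$)
$\frac{A{\left(131 \right)}}{g{\left(-100,188 \right)}} - \frac{2780}{-27469} = \frac{18 + 131^{2} - 25021}{188 - -200} - \frac{2780}{-27469} = \frac{18 + 17161 - 25021}{188 + 200} - - \frac{2780}{27469} = - \frac{7842}{388} + \frac{2780}{27469} = \left(-7842\right) \frac{1}{388} + \frac{2780}{27469} = - \frac{3921}{194} + \frac{2780}{27469} = - \frac{107166629}{5328986}$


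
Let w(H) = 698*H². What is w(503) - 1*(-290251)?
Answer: 176890533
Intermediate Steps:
w(503) - 1*(-290251) = 698*503² - 1*(-290251) = 698*253009 + 290251 = 176600282 + 290251 = 176890533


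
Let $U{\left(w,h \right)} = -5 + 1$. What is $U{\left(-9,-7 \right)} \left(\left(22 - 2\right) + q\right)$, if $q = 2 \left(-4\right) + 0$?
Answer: $-48$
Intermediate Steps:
$U{\left(w,h \right)} = -4$
$q = -8$ ($q = -8 + 0 = -8$)
$U{\left(-9,-7 \right)} \left(\left(22 - 2\right) + q\right) = - 4 \left(\left(22 - 2\right) - 8\right) = - 4 \left(20 - 8\right) = \left(-4\right) 12 = -48$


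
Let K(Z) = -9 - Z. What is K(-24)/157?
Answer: 15/157 ≈ 0.095541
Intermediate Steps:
K(-24)/157 = (-9 - 1*(-24))/157 = (-9 + 24)*(1/157) = 15*(1/157) = 15/157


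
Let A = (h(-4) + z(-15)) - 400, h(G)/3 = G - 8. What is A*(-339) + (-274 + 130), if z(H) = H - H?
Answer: 147660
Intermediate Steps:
h(G) = -24 + 3*G (h(G) = 3*(G - 8) = 3*(-8 + G) = -24 + 3*G)
z(H) = 0
A = -436 (A = ((-24 + 3*(-4)) + 0) - 400 = ((-24 - 12) + 0) - 400 = (-36 + 0) - 400 = -36 - 400 = -436)
A*(-339) + (-274 + 130) = -436*(-339) + (-274 + 130) = 147804 - 144 = 147660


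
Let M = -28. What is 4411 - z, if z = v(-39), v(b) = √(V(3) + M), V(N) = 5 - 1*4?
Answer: 4411 - 3*I*√3 ≈ 4411.0 - 5.1962*I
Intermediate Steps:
V(N) = 1 (V(N) = 5 - 4 = 1)
v(b) = 3*I*√3 (v(b) = √(1 - 28) = √(-27) = 3*I*√3)
z = 3*I*√3 ≈ 5.1962*I
4411 - z = 4411 - 3*I*√3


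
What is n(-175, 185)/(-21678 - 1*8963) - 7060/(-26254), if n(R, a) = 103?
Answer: 106810649/402224407 ≈ 0.26555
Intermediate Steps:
n(-175, 185)/(-21678 - 1*8963) - 7060/(-26254) = 103/(-21678 - 1*8963) - 7060/(-26254) = 103/(-21678 - 8963) - 7060*(-1/26254) = 103/(-30641) + 3530/13127 = 103*(-1/30641) + 3530/13127 = -103/30641 + 3530/13127 = 106810649/402224407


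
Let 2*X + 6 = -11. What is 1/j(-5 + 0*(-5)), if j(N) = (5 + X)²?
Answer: 4/49 ≈ 0.081633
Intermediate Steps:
X = -17/2 (X = -3 + (½)*(-11) = -3 - 11/2 = -17/2 ≈ -8.5000)
j(N) = 49/4 (j(N) = (5 - 17/2)² = (-7/2)² = 49/4)
1/j(-5 + 0*(-5)) = 1/(49/4) = 4/49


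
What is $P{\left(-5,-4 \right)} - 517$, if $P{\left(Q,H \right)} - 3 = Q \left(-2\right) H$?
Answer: $-554$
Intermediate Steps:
$P{\left(Q,H \right)} = 3 - 2 H Q$ ($P{\left(Q,H \right)} = 3 + Q \left(-2\right) H = 3 + - 2 Q H = 3 - 2 H Q$)
$P{\left(-5,-4 \right)} - 517 = \left(3 - \left(-8\right) \left(-5\right)\right) - 517 = \left(3 - 40\right) - 517 = -37 - 517 = -554$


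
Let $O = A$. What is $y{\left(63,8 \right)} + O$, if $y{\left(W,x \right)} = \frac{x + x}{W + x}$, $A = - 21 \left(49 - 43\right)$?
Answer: $- \frac{8930}{71} \approx -125.77$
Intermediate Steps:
$A = -126$ ($A = \left(-21\right) 6 = -126$)
$O = -126$
$y{\left(W,x \right)} = \frac{2 x}{W + x}$
$y{\left(63,8 \right)} + O = 2 \cdot 8 \frac{1}{63 + 8} - 126 = 2 \cdot 8 \cdot \frac{1}{71} - 126 = \frac{16}{71} - 126 = - \frac{8930}{71}$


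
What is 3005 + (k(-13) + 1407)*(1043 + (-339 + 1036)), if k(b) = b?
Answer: 2428565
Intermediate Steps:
3005 + (k(-13) + 1407)*(1043 + (-339 + 1036)) = 3005 + (-13 + 1407)*(1043 + (-339 + 1036)) = 3005 + 1394*(1043 + 697) = 3005 + 1394*1740 = 3005 + 2425560 = 2428565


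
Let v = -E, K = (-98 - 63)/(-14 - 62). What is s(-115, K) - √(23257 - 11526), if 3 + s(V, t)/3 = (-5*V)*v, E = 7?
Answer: -12084 - √11731 ≈ -12192.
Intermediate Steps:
K = 161/76 (K = -161/(-76) = -161*(-1/76) = 161/76 ≈ 2.1184)
v = -7 (v = -1*7 = -7)
s(V, t) = -9 + 105*V (s(V, t) = -9 + 3*(-5*V*(-7)) = -9 + 3*(35*V) = -9 + 105*V)
s(-115, K) - √(23257 - 11526) = (-9 + 105*(-115)) - √(23257 - 11526) = (-9 - 12075) - √11731 = -12084 - √11731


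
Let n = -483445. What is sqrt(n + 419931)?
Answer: I*sqrt(63514) ≈ 252.02*I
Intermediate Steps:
sqrt(n + 419931) = sqrt(-483445 + 419931) = sqrt(-63514) = I*sqrt(63514)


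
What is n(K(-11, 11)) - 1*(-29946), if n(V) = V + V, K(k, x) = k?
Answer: 29924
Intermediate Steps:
n(V) = 2*V
n(K(-11, 11)) - 1*(-29946) = 2*(-11) - 1*(-29946) = -22 + 29946 = 29924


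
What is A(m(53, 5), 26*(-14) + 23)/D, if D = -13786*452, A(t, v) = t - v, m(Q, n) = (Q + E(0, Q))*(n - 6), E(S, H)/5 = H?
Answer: -23/6231272 ≈ -3.6911e-6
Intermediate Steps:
E(S, H) = 5*H
m(Q, n) = 6*Q*(-6 + n) (m(Q, n) = (Q + 5*Q)*(n - 6) = (6*Q)*(-6 + n) = 6*Q*(-6 + n))
D = -6231272
A(m(53, 5), 26*(-14) + 23)/D = (6*53*(-6 + 5) - (26*(-14) + 23))/(-6231272) = (6*53*(-1) - (-364 + 23))*(-1/6231272) = (-318 - 1*(-341))*(-1/6231272) = (-318 + 341)*(-1/6231272) = 23*(-1/6231272) = -23/6231272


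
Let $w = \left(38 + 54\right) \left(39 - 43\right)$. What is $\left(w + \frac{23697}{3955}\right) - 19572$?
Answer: $- \frac{78839003}{3955} \approx -19934.0$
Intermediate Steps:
$w = -368$ ($w = 92 \left(39 - 43\right) = 92 \left(-4\right) = -368$)
$\left(w + \frac{23697}{3955}\right) - 19572 = \left(-368 + \frac{23697}{3955}\right) - 19572 = - \frac{1431743}{3955} - 19572 = - \frac{78839003}{3955}$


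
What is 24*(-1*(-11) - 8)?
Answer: 72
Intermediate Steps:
24*(-1*(-11) - 8) = 24*(11 - 8) = 24*3 = 72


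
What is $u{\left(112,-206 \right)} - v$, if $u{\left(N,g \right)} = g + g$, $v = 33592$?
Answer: $-34004$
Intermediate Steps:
$u{\left(N,g \right)} = 2 g$
$u{\left(112,-206 \right)} - v = 2 \left(-206\right) - 33592 = -412 - 33592 = -34004$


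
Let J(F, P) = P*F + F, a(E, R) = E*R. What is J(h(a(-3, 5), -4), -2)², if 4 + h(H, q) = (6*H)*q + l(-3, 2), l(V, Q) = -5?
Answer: 123201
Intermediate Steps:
h(H, q) = -9 + 6*H*q (h(H, q) = -4 + ((6*H)*q - 5) = -4 + (6*H*q - 5) = -4 + (-5 + 6*H*q) = -9 + 6*H*q)
J(F, P) = F + F*P (J(F, P) = F*P + F = F + F*P)
J(h(a(-3, 5), -4), -2)² = ((-9 + 6*(-3*5)*(-4))*(1 - 2))² = ((-9 + 6*(-15)*(-4))*(-1))² = ((-9 + 360)*(-1))² = (351*(-1))² = (-351)² = 123201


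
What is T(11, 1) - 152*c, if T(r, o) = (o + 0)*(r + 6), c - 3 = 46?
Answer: -7431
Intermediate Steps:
c = 49 (c = 3 + 46 = 49)
T(r, o) = o*(6 + r)
T(11, 1) - 152*c = 1*(6 + 11) - 152*49 = 1*17 - 7448 = 17 - 7448 = -7431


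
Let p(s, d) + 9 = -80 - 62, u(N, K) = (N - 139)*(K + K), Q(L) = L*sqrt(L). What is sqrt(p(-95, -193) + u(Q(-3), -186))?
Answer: sqrt(51557 + 1116*I*sqrt(3)) ≈ 227.1 + 4.2557*I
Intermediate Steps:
Q(L) = L**(3/2)
u(N, K) = 2*K*(-139 + N) (u(N, K) = (-139 + N)*(2*K) = 2*K*(-139 + N))
p(s, d) = -151 (p(s, d) = -9 + (-80 - 62) = -9 - 142 = -151)
sqrt(p(-95, -193) + u(Q(-3), -186)) = sqrt(-151 + 2*(-186)*(-139 + (-3)**(3/2))) = sqrt(-151 + 2*(-186)*(-139 - 3*I*sqrt(3))) = sqrt(-151 + (51708 + 1116*I*sqrt(3))) = sqrt(51557 + 1116*I*sqrt(3))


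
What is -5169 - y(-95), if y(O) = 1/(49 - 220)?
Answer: -883898/171 ≈ -5169.0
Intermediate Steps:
y(O) = -1/171 (y(O) = 1/(-171) = -1/171)
-5169 - y(-95) = -5169 - 1*(-1/171) = -5169 + 1/171 = -883898/171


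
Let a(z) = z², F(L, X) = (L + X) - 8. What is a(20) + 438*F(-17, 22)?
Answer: -914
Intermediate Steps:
F(L, X) = -8 + L + X
a(20) + 438*F(-17, 22) = 20² + 438*(-8 - 17 + 22) = 400 + 438*(-3) = 400 - 1314 = -914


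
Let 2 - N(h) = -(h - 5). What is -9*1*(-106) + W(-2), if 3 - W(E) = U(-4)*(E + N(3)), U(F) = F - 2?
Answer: 945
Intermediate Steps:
N(h) = -3 + h (N(h) = 2 - (-1)*(h - 5) = 2 - (-1)*(-5 + h) = 2 - (5 - h) = 2 + (-5 + h) = -3 + h)
U(F) = -2 + F
W(E) = 3 + 6*E (W(E) = 3 - (-2 - 4)*(E + (-3 + 3)) = 3 - (-6)*(E + 0) = 3 - (-6)*E = 3 + 6*E)
-9*1*(-106) + W(-2) = -9*1*(-106) + (3 + 6*(-2)) = -9*(-106) + (3 - 12) = 954 - 9 = 945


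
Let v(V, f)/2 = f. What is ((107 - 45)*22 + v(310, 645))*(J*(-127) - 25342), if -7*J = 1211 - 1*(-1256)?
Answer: 360718410/7 ≈ 5.1531e+7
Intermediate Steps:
J = -2467/7 (J = -(1211 - 1*(-1256))/7 = -(1211 + 1256)/7 = -1/7*2467 = -2467/7 ≈ -352.43)
v(V, f) = 2*f
((107 - 45)*22 + v(310, 645))*(J*(-127) - 25342) = ((107 - 45)*22 + 2*645)*(-2467/7*(-127) - 25342) = (62*22 + 1290)*(313309/7 - 25342) = (1364 + 1290)*(135915/7) = 2654*(135915/7) = 360718410/7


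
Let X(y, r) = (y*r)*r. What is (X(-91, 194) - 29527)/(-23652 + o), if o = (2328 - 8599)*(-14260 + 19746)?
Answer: 3454403/34426358 ≈ 0.10034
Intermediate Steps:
o = -34402706 (o = -6271*5486 = -34402706)
X(y, r) = y*r**2 (X(y, r) = (r*y)*r = y*r**2)
(X(-91, 194) - 29527)/(-23652 + o) = (-91*194**2 - 29527)/(-23652 - 34402706) = (-91*37636 - 29527)/(-34426358) = (-3424876 - 29527)*(-1/34426358) = -3454403*(-1/34426358) = 3454403/34426358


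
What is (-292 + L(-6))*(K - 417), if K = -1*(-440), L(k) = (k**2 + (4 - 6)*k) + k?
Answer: -5750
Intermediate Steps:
L(k) = k**2 - k (L(k) = (k**2 - 2*k) + k = k**2 - k)
K = 440
(-292 + L(-6))*(K - 417) = (-292 - 6*(-1 - 6))*(440 - 417) = (-292 - 6*(-7))*23 = (-292 + 42)*23 = -250*23 = -5750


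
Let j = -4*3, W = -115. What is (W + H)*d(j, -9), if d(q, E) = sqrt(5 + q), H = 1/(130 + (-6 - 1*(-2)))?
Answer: -14489*I*sqrt(7)/126 ≈ -304.24*I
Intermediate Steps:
H = 1/126 (H = 1/(130 + (-6 + 2)) = 1/(130 - 4) = 1/126 ≈ 0.0079365)
j = -12
(W + H)*d(j, -9) = (-115 + 1/126)*sqrt(5 - 12) = -14489*I*sqrt(7)/126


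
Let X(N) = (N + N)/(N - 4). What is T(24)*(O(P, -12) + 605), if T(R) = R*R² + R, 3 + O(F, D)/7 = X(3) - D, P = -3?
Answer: 8668848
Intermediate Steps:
X(N) = 2*N/(-4 + N) (X(N) = (2*N)/(-4 + N) = 2*N/(-4 + N))
O(F, D) = -63 - 7*D (O(F, D) = -21 + 7*(2*3/(-4 + 3) - D) = -21 + 7*(2*3/(-1) - D) = -21 + 7*(2*3*(-1) - D) = -21 + 7*(-6 - D) = -21 + (-42 - 7*D) = -63 - 7*D)
T(R) = R + R³ (T(R) = R³ + R = R + R³)
T(24)*(O(P, -12) + 605) = (24 + 24³)*((-63 - 7*(-12)) + 605) = (24 + 13824)*((-63 + 84) + 605) = 13848*(21 + 605) = 13848*626 = 8668848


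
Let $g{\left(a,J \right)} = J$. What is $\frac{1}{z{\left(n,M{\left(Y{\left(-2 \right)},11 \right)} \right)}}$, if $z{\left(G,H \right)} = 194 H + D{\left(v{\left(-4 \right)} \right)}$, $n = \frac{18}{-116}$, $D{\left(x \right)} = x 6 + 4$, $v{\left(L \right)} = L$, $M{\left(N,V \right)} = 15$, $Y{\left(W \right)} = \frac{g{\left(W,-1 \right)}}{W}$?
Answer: $\frac{1}{2890} \approx 0.00034602$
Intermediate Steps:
$Y{\left(W \right)} = - \frac{1}{W}$
$D{\left(x \right)} = 4 + 6 x$ ($D{\left(x \right)} = 6 x + 4 = 4 + 6 x$)
$n = - \frac{9}{58}$ ($n = 18 \left(- \frac{1}{116}\right) = - \frac{9}{58} \approx -0.15517$)
$z{\left(G,H \right)} = -20 + 194 H$ ($z{\left(G,H \right)} = 194 H + \left(4 + 6 \left(-4\right)\right) = 194 H + \left(4 - 24\right) = 194 H - 20 = -20 + 194 H$)
$\frac{1}{z{\left(n,M{\left(Y{\left(-2 \right)},11 \right)} \right)}} = \frac{1}{-20 + 194 \cdot 15} = \frac{1}{-20 + 2910} = \frac{1}{2890}$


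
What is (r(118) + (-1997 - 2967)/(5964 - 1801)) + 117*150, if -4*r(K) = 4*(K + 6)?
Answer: 72539474/4163 ≈ 17425.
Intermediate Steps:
r(K) = -6 - K (r(K) = -(K + 6) = -(6 + K) = -(24 + 4*K)/4 = -6 - K)
(r(118) + (-1997 - 2967)/(5964 - 1801)) + 117*150 = ((-6 - 1*118) + (-1997 - 2967)/(5964 - 1801)) + 117*150 = ((-6 - 118) - 4964/4163) + 17550 = (-124 - 4964*1/4163) + 17550 = (-124 - 4964/4163) + 17550 = -521176/4163 + 17550 = 72539474/4163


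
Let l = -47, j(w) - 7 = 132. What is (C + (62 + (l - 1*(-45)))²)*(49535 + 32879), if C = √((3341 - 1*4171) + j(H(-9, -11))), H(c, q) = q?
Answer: 296690400 + 82414*I*√691 ≈ 2.9669e+8 + 2.1664e+6*I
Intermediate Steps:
j(w) = 139 (j(w) = 7 + 132 = 139)
C = I*√691 (C = √((3341 - 1*4171) + 139) = √((3341 - 4171) + 139) = √(-830 + 139) = √(-691) = I*√691 ≈ 26.287*I)
(C + (62 + (l - 1*(-45)))²)*(49535 + 32879) = (I*√691 + (62 + (-47 - 1*(-45)))²)*(49535 + 32879) = (I*√691 + (62 + (-47 + 45))²)*82414 = (I*√691 + (62 - 2)²)*82414 = (I*√691 + 60²)*82414 = (I*√691 + 3600)*82414 = (3600 + I*√691)*82414 = 296690400 + 82414*I*√691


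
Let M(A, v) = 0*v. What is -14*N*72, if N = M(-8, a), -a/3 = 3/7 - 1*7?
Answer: 0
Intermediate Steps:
a = 138/7 (a = -3*(3/7 - 1*7) = -3*(3*(⅐) - 7) = -3*(3/7 - 7) = -3*(-46/7) = 138/7 ≈ 19.714)
M(A, v) = 0
N = 0
-14*N*72 = -14*0*72 = 0*72 = 0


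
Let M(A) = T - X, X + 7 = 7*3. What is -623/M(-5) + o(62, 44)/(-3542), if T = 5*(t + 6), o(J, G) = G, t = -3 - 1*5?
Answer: 100255/3864 ≈ 25.946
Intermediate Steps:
t = -8 (t = -3 - 5 = -8)
X = 14 (X = -7 + 7*3 = -7 + 21 = 14)
T = -10 (T = 5*(-8 + 6) = 5*(-2) = -10)
M(A) = -24 (M(A) = -10 - 1*14 = -10 - 14 = -24)
-623/M(-5) + o(62, 44)/(-3542) = -623/(-24) + 44/(-3542) = -623*(-1/24) + 44*(-1/3542) = 623/24 - 2/161 = 100255/3864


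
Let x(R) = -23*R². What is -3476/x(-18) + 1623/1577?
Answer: 4394062/2937951 ≈ 1.4956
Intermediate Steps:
-3476/x(-18) + 1623/1577 = -3476/((-23*(-18)²)) + 1623/1577 = -3476/((-23*324)) + 1623*(1/1577) = -3476/(-7452) + 1623/1577 = -3476*(-1/7452) + 1623/1577 = 869/1863 + 1623/1577 = 4394062/2937951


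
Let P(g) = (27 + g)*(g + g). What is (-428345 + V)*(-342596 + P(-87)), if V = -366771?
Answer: 264102550096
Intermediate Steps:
P(g) = 2*g*(27 + g) (P(g) = (27 + g)*(2*g) = 2*g*(27 + g))
(-428345 + V)*(-342596 + P(-87)) = (-428345 - 366771)*(-342596 + 2*(-87)*(27 - 87)) = -795116*(-342596 + 2*(-87)*(-60)) = -795116*(-342596 + 10440) = -795116*(-332156) = 264102550096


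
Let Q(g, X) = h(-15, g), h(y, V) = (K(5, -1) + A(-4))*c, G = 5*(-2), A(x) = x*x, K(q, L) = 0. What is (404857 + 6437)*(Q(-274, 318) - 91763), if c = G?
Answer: -37807378362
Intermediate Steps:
A(x) = x**2
G = -10
c = -10
h(y, V) = -160 (h(y, V) = (0 + (-4)**2)*(-10) = (0 + 16)*(-10) = 16*(-10) = -160)
Q(g, X) = -160
(404857 + 6437)*(Q(-274, 318) - 91763) = (404857 + 6437)*(-160 - 91763) = 411294*(-91923) = -37807378362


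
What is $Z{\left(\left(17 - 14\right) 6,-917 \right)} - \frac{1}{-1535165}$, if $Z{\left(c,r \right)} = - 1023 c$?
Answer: $- \frac{28268528309}{1535165} \approx -18414.0$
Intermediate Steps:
$Z{\left(\left(17 - 14\right) 6,-917 \right)} - \frac{1}{-1535165} = - 1023 \left(17 - 14\right) 6 - \frac{1}{-1535165} = - 1023 \cdot 3 \cdot 6 - - \frac{1}{1535165} = \left(-1023\right) 18 + \frac{1}{1535165} = -18414 + \frac{1}{1535165} = - \frac{28268528309}{1535165}$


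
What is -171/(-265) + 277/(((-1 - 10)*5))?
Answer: -2560/583 ≈ -4.3911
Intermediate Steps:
-171/(-265) + 277/(((-1 - 10)*5)) = -171*(-1/265) + 277/((-11*5)) = 171/265 + 277/(-55) = 171/265 + 277*(-1/55) = 171/265 - 277/55 = -2560/583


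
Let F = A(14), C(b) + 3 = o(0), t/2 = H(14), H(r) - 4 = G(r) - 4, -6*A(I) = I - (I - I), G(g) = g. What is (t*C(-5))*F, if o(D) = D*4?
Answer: 196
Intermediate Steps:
A(I) = -I/6 (A(I) = -(I - (I - I))/6 = -(I - 1*0)/6 = -(I + 0)/6 = -I/6)
H(r) = r (H(r) = 4 + (r - 4) = 4 + (-4 + r) = r)
t = 28 (t = 2*14 = 28)
o(D) = 4*D
C(b) = -3 (C(b) = -3 + 4*0 = -3 + 0 = -3)
F = -7/3 (F = -⅙*14 = -7/3 ≈ -2.3333)
(t*C(-5))*F = (28*(-3))*(-7/3) = -84*(-7/3) = 196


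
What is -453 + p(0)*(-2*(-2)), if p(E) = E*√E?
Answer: -453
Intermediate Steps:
p(E) = E^(3/2)
-453 + p(0)*(-2*(-2)) = -453 + 0^(3/2)*(-2*(-2)) = -453 + 0*4 = -453 + 0 = -453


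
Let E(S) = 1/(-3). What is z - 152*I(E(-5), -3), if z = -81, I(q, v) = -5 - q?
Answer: 1885/3 ≈ 628.33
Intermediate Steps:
E(S) = -1/3
z - 152*I(E(-5), -3) = -81 - 152*(-5 - 1*(-1/3)) = -81 - 152*(-5 + 1/3) = -81 - 152*(-14/3) = -81 + 2128/3 = 1885/3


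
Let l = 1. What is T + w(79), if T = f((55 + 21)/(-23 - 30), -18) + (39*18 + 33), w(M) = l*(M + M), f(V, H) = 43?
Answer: 936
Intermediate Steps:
w(M) = 2*M (w(M) = 1*(M + M) = 1*(2*M) = 2*M)
T = 778 (T = 43 + (39*18 + 33) = 43 + (702 + 33) = 43 + 735 = 778)
T + w(79) = 778 + 2*79 = 778 + 158 = 936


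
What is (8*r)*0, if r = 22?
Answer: 0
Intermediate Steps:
(8*r)*0 = (8*22)*0 = 176*0 = 0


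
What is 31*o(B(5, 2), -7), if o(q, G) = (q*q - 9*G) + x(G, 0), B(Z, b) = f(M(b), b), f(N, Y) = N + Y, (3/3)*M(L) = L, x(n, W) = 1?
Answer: 2480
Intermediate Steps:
M(L) = L
B(Z, b) = 2*b (B(Z, b) = b + b = 2*b)
o(q, G) = 1 + q² - 9*G (o(q, G) = (q*q - 9*G) + 1 = (q² - 9*G) + 1 = 1 + q² - 9*G)
31*o(B(5, 2), -7) = 31*(1 + (2*2)² - 9*(-7)) = 31*(1 + 4² + 63) = 31*(1 + 16 + 63) = 31*80 = 2480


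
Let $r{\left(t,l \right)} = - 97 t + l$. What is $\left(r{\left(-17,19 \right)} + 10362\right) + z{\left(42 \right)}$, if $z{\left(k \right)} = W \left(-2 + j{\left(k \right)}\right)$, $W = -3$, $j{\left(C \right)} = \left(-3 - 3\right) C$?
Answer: $12792$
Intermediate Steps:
$r{\left(t,l \right)} = l - 97 t$
$j{\left(C \right)} = - 6 C$
$z{\left(k \right)} = 6 + 18 k$ ($z{\left(k \right)} = - 3 \left(-2 - 6 k\right) = 6 + 18 k$)
$\left(r{\left(-17,19 \right)} + 10362\right) + z{\left(42 \right)} = \left(\left(19 - -1649\right) + 10362\right) + \left(6 + 18 \cdot 42\right) = \left(\left(19 + 1649\right) + 10362\right) + \left(6 + 756\right) = \left(1668 + 10362\right) + 762 = 12030 + 762 = 12792$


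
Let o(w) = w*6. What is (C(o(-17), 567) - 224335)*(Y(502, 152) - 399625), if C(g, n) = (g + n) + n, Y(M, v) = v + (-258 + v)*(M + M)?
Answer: 112968317791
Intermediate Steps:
o(w) = 6*w
Y(M, v) = v + 2*M*(-258 + v) (Y(M, v) = v + (-258 + v)*(2*M) = v + 2*M*(-258 + v))
C(g, n) = g + 2*n
(C(o(-17), 567) - 224335)*(Y(502, 152) - 399625) = ((6*(-17) + 2*567) - 224335)*((152 - 516*502 + 2*502*152) - 399625) = ((-102 + 1134) - 224335)*((152 - 259032 + 152608) - 399625) = (1032 - 224335)*(-106272 - 399625) = -223303*(-505897) = 112968317791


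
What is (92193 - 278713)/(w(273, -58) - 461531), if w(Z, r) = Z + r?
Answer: 46630/115329 ≈ 0.40432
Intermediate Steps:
(92193 - 278713)/(w(273, -58) - 461531) = (92193 - 278713)/((273 - 58) - 461531) = -186520/(215 - 461531) = -186520/(-461316) = -186520*(-1/461316) = 46630/115329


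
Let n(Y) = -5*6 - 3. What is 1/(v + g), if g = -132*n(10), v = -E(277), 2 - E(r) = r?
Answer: 1/4631 ≈ 0.00021594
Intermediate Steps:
n(Y) = -33 (n(Y) = -30 - 3 = -33)
E(r) = 2 - r
v = 275 (v = -(2 - 1*277) = -(2 - 277) = -1*(-275) = 275)
g = 4356 (g = -132*(-33) = 4356)
1/(v + g) = 1/(275 + 4356) = 1/4631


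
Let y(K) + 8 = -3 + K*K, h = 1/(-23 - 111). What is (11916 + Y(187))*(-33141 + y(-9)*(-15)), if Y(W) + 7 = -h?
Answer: -54562237137/134 ≈ -4.0718e+8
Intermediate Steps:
h = -1/134 (h = 1/(-134) = -1/134 ≈ -0.0074627)
Y(W) = -937/134 (Y(W) = -7 - 1*(-1/134) = -7 + 1/134 = -937/134)
y(K) = -11 + K² (y(K) = -8 + (-3 + K*K) = -8 + (-3 + K²) = -11 + K²)
(11916 + Y(187))*(-33141 + y(-9)*(-15)) = (11916 - 937/134)*(-33141 + (-11 + (-9)²)*(-15)) = 1595807*(-33141 + (-11 + 81)*(-15))/134 = 1595807*(-33141 + 70*(-15))/134 = 1595807*(-33141 - 1050)/134 = (1595807/134)*(-34191) = -54562237137/134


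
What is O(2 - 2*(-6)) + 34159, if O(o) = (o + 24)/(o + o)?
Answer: 478245/14 ≈ 34160.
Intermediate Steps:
O(o) = (24 + o)/(2*o) (O(o) = (24 + o)/((2*o)) = (24 + o)*(1/(2*o)) = (24 + o)/(2*o))
O(2 - 2*(-6)) + 34159 = (24 + (2 - 2*(-6)))/(2*(2 - 2*(-6))) + 34159 = (24 + (2 + 12))/(2*(2 + 12)) + 34159 = (½)*(24 + 14)/14 + 34159 = (½)*(1/14)*38 + 34159 = 19/14 + 34159 = 478245/14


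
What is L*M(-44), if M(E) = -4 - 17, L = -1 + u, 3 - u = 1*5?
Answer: 63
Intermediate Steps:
u = -2 (u = 3 - 5 = -2)
L = -3 (L = -1 - 2 = -3)
M(E) = -21
L*M(-44) = -3*(-21) = 63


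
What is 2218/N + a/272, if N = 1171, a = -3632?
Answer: -228111/19907 ≈ -11.459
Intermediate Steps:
2218/N + a/272 = 2218/1171 - 3632/272 = 2218*(1/1171) - 3632*1/272 = 2218/1171 - 227/17 = -228111/19907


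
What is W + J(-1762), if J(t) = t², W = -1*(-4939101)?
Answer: 8043745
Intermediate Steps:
W = 4939101
W + J(-1762) = 4939101 + (-1762)² = 4939101 + 3104644 = 8043745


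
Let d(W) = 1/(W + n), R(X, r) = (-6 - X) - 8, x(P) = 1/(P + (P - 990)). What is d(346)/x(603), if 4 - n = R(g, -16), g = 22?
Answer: 108/193 ≈ 0.55959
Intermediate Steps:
x(P) = 1/(-990 + 2*P) (x(P) = 1/(P + (-990 + P)) = 1/(-990 + 2*P))
R(X, r) = -14 - X
n = 40 (n = 4 - (-14 - 1*22) = 4 - (-14 - 22) = 4 - 1*(-36) = 4 + 36 = 40)
d(W) = 1/(40 + W) (d(W) = 1/(W + 40) = 1/(40 + W))
d(346)/x(603) = 1/((40 + 346)*((1/(2*(-495 + 603))))) = 1/(386*(((½)/108))) = 1/(386*(((½)*(1/108)))) = 1/(386*(1/216)) = (1/386)*216 = 108/193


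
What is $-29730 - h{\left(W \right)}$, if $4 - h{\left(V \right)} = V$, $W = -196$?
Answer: $-29930$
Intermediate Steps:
$h{\left(V \right)} = 4 - V$
$-29730 - h{\left(W \right)} = -29730 - \left(4 - -196\right) = -29730 - \left(4 + 196\right) = -29730 - 200 = -29930$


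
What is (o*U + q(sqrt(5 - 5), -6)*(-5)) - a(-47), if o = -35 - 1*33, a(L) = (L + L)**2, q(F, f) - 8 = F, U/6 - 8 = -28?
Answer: -716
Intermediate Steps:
U = -120 (U = 48 + 6*(-28) = 48 - 168 = -120)
q(F, f) = 8 + F
a(L) = 4*L**2 (a(L) = (2*L)**2 = 4*L**2)
o = -68 (o = -35 - 33 = -68)
(o*U + q(sqrt(5 - 5), -6)*(-5)) - a(-47) = (-68*(-120) + (8 + sqrt(5 - 5))*(-5)) - 4*(-47)**2 = (8160 + (8 + sqrt(0))*(-5)) - 4*2209 = (8160 + (8 + 0)*(-5)) - 1*8836 = (8160 + 8*(-5)) - 8836 = (8160 - 40) - 8836 = 8120 - 8836 = -716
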